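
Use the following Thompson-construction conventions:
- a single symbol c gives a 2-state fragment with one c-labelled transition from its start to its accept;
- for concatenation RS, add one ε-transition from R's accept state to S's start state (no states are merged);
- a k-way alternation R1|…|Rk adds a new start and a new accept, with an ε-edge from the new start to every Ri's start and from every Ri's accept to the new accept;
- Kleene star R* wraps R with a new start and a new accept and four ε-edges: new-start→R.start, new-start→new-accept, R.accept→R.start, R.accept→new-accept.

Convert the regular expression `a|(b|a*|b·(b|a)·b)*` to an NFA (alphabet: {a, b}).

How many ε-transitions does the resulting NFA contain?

Bottom-up over the parse tree:
Each of the 7 symbol leaves contributes 0 ε-transitions.
  a* — 4 ε-transitions
  b|a — 4 ε-transitions
  b·(b|a)·b — 6 ε-transitions
  b|a*|b·(b|a)·b — 16 ε-transitions
  (b|a*|b·(b|a)·b)* — 20 ε-transitions
  a|(b|a*|b·(b|a)·b)* — 24 ε-transitions

24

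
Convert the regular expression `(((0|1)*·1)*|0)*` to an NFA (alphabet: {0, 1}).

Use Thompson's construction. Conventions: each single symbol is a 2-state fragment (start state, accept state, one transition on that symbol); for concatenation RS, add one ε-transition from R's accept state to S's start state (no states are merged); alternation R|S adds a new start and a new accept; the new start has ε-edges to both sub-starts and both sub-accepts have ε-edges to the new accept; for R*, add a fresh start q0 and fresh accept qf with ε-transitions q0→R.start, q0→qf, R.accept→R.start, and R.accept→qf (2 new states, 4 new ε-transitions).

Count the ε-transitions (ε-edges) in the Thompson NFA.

21

By structural recursion:
Each of the 4 symbol leaves contributes 0 ε-transitions.
  0|1 → 4 ε-transitions
  (0|1)* → 8 ε-transitions
  (0|1)*·1 → 9 ε-transitions
  ((0|1)*·1)* → 13 ε-transitions
  ((0|1)*·1)*|0 → 17 ε-transitions
  (((0|1)*·1)*|0)* → 21 ε-transitions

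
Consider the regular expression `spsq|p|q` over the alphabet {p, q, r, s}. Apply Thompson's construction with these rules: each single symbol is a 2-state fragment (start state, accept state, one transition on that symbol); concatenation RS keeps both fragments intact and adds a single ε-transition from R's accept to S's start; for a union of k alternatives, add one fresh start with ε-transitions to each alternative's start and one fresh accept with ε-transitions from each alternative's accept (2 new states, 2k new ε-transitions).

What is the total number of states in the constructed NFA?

14

Building bottom-up:
Each of the 6 symbol leaves contributes a 2-state fragment.
  spsq = 8 states
  spsq|p|q = 14 states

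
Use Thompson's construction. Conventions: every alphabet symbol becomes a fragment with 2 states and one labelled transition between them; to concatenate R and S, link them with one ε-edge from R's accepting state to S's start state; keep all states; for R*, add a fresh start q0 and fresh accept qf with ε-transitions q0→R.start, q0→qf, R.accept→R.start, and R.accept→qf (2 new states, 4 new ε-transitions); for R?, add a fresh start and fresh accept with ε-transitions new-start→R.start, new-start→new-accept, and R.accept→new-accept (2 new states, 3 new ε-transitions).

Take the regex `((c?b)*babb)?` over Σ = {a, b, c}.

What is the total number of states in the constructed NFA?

18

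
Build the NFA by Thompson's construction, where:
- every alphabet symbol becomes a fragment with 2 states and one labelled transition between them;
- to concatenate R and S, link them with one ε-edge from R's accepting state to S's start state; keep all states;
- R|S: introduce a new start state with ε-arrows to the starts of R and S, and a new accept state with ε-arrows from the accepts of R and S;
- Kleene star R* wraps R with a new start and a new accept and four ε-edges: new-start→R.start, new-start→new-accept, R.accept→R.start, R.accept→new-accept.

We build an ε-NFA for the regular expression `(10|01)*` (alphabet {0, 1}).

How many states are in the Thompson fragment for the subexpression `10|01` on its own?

Fragment for `10|01`:
Each of the 4 symbol leaves contributes a 2-state fragment.
  10 : 4 states
  01 : 4 states
  10|01 : 10 states

10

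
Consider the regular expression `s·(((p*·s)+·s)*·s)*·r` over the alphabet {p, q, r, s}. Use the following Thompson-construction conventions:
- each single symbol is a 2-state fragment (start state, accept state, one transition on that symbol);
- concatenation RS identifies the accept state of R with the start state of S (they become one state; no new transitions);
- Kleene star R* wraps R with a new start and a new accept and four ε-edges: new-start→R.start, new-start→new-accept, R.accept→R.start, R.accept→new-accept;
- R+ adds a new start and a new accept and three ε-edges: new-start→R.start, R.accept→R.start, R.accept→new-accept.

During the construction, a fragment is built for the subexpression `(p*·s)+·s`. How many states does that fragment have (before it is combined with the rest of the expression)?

Fragment for `(p*·s)+·s`:
Each of the 3 symbol leaves contributes a 2-state fragment.
  p* → 4 states
  p*·s → 5 states
  (p*·s)+ → 7 states
  (p*·s)+·s → 8 states

8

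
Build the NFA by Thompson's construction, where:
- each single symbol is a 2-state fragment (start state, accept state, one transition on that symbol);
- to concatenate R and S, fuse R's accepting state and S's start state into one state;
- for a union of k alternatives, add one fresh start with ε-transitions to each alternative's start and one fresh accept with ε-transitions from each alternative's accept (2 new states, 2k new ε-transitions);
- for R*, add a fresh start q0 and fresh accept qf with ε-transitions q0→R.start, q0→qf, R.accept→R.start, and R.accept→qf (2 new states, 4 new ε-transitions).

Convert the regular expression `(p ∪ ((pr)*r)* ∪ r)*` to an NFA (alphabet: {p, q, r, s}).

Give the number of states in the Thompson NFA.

Building bottom-up:
Each of the 5 symbol leaves contributes a 2-state fragment.
  pr = 3 states
  (pr)* = 5 states
  (pr)*r = 6 states
  ((pr)*r)* = 8 states
  p ∪ ((pr)*r)* ∪ r = 14 states
  (p ∪ ((pr)*r)* ∪ r)* = 16 states

16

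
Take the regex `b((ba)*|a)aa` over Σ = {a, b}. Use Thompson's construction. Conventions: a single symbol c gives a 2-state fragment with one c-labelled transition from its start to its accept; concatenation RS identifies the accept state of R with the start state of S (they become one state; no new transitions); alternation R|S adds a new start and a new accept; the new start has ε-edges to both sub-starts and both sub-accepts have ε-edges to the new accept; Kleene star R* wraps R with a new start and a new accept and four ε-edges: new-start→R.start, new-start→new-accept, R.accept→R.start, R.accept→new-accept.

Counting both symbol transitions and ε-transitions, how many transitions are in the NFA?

Recursing over subexpressions:
Each of the 6 symbol leaves contributes 1 transition (1 symbol, 0 ε).
  ba : 2 transitions (2 symbol, 0 ε)
  (ba)* : 6 transitions (2 symbol, 4 ε)
  (ba)*|a : 11 transitions (3 symbol, 8 ε)
  b((ba)*|a)aa : 14 transitions (6 symbol, 8 ε)

14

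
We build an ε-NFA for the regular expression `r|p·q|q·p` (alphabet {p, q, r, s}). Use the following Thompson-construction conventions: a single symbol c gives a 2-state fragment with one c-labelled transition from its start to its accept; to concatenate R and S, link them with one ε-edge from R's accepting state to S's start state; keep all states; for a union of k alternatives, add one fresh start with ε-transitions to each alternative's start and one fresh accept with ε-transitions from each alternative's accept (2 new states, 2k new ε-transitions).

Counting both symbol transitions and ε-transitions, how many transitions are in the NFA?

Per subexpression:
Each of the 5 symbol leaves contributes 1 transition (1 symbol, 0 ε).
  p·q — 3 transitions (2 symbol, 1 ε)
  q·p — 3 transitions (2 symbol, 1 ε)
  r|p·q|q·p — 13 transitions (5 symbol, 8 ε)

13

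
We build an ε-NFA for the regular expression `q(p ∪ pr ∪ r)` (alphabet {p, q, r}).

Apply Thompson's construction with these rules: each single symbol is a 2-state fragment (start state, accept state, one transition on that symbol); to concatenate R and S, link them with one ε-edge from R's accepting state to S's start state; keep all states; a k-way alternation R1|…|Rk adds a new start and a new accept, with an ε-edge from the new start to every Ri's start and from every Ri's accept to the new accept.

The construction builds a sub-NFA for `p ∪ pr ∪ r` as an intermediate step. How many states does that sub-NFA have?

Fragment for `p ∪ pr ∪ r`:
Each of the 4 symbol leaves contributes a 2-state fragment.
  pr — 4 states
  p ∪ pr ∪ r — 10 states

10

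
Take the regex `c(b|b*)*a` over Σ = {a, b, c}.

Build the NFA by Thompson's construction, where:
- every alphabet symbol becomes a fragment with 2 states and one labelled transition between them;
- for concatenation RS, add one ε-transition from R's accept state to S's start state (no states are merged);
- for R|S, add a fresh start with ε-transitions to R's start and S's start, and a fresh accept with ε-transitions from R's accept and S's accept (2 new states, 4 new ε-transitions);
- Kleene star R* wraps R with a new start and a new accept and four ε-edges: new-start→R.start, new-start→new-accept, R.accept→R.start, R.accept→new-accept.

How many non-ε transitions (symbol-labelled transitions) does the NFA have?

Building bottom-up:
Each of the 4 symbol leaves contributes exactly 1 symbol transition.
  b* = 1 symbol transition
  b|b* = 2 symbol transitions
  (b|b*)* = 2 symbol transitions
  c(b|b*)*a = 4 symbol transitions

4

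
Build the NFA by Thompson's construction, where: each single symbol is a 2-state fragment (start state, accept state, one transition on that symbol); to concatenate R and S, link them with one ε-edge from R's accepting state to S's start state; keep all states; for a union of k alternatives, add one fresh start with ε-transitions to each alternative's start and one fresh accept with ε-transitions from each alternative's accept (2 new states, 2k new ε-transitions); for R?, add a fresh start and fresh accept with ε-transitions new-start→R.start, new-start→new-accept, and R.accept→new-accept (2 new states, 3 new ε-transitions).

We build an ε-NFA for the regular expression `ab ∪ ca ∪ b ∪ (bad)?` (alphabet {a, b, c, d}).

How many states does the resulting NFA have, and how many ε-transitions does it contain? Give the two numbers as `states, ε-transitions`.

20, 15

Bottom-up over the parse tree:
Each of the 8 symbol leaves contributes 2 states and 0 ε-transitions.
  ab = 4 states, 1 ε-transition
  ca = 4 states, 1 ε-transition
  bad = 6 states, 2 ε-transitions
  (bad)? = 8 states, 5 ε-transitions
  ab ∪ ca ∪ b ∪ (bad)? = 20 states, 15 ε-transitions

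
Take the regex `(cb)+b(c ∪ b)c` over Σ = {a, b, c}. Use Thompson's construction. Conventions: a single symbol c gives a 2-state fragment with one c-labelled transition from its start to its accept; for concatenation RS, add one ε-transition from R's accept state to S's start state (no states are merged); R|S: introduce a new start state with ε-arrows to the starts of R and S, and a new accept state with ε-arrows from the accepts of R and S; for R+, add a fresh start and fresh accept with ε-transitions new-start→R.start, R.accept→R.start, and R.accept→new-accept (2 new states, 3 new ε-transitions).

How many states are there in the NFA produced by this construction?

By structural recursion:
Each of the 6 symbol leaves contributes a 2-state fragment.
  cb = 4 states
  (cb)+ = 6 states
  c ∪ b = 6 states
  (cb)+b(c ∪ b)c = 16 states

16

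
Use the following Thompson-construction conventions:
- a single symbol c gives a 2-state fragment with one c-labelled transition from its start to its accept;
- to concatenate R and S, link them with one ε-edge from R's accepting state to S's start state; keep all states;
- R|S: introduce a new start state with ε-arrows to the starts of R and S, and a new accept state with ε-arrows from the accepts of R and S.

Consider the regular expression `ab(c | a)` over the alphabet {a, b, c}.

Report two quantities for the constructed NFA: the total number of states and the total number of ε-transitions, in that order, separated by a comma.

Recursing over subexpressions:
Each of the 4 symbol leaves contributes 2 states and 0 ε-transitions.
  c | a : 6 states, 4 ε-transitions
  ab(c | a) : 10 states, 6 ε-transitions

10, 6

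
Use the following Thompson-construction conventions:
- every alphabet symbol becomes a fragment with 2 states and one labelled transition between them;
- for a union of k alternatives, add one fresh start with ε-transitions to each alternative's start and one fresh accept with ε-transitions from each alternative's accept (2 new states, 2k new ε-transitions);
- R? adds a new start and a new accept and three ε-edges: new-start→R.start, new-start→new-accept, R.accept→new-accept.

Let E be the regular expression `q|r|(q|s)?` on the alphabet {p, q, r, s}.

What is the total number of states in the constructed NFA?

14

Building bottom-up:
Each of the 4 symbol leaves contributes a 2-state fragment.
  q|s — 6 states
  (q|s)? — 8 states
  q|r|(q|s)? — 14 states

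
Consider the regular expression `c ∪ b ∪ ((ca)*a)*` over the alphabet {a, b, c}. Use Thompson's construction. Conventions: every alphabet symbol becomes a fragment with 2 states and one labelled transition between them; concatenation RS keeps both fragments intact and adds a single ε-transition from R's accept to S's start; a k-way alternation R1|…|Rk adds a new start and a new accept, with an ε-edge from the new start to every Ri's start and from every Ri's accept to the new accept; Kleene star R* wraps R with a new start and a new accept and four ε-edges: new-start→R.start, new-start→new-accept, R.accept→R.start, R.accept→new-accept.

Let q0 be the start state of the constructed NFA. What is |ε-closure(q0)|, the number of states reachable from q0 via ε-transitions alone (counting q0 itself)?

Let C(F) = |ε-closure(F.start)| within fragment F, and note whether F accepts ε. Symbol fragments have C = 1 and do not accept ε. Then:
  ca → C equals the left operand's closure size = 1 (its accept is not ε-reachable, so the closure stops there)
  (ca)* → new start has ε-edges to the inner start and to the new accept, so C = 2 + 1 = 3
  (ca)*a → C = 3 + 1 = 4 (closure spills across the concat boundary because the left factor accepts ε)
  ((ca)*a)* → new start has ε-edges to the inner start and to the new accept, so C = 2 + 4 = 6
  c ∪ b ∪ ((ca)*a)* → C = 1 (new start) + (1 + 1 + 6) + 1 (new accept, since some branch ε-reaches its own accept) = 10

10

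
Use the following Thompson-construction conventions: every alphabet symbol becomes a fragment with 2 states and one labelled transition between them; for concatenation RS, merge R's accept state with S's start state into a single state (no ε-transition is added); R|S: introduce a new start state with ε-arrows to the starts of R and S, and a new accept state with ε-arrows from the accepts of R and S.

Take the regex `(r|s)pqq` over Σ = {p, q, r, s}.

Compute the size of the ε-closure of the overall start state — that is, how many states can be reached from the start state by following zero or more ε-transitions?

Let C(F) = |ε-closure(F.start)| within fragment F, and note whether F accepts ε. Symbol fragments have C = 1 and do not accept ε. Then:
  r|s : |closure| = 1 + 1 + 1 = 3 (the new accept is not ε-reachable since no branch accepts ε)
  (r|s)pqq : |closure| equals the left operand's closure size = 3 (its accept is not ε-reachable, so the closure stops there)

3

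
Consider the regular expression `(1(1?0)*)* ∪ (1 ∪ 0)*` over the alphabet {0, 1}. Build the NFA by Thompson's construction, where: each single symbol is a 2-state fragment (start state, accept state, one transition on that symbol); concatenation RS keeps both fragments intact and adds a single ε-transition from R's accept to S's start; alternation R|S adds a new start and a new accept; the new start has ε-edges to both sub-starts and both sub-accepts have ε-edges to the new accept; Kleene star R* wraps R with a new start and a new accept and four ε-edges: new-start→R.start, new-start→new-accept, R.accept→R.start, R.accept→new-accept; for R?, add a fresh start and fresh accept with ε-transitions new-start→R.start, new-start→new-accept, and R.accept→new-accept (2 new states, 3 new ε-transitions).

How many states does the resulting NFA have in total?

By structural recursion:
Each of the 5 symbol leaves contributes a 2-state fragment.
  1? — 4 states
  1?0 — 6 states
  (1?0)* — 8 states
  1(1?0)* — 10 states
  (1(1?0)*)* — 12 states
  1 ∪ 0 — 6 states
  (1 ∪ 0)* — 8 states
  (1(1?0)*)* ∪ (1 ∪ 0)* — 22 states

22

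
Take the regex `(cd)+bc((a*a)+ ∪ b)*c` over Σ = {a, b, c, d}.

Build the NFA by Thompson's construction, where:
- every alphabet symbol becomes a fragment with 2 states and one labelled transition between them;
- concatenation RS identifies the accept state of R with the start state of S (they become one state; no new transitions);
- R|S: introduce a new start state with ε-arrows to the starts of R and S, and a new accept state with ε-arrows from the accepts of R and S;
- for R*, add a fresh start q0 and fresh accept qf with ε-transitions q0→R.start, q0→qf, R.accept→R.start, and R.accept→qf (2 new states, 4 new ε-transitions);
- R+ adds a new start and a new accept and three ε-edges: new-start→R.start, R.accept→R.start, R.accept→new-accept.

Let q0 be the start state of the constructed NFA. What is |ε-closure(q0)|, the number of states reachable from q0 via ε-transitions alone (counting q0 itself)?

2

Work bottom-up. For each fragment F, track |ε-closure(F.start)| and whether F's accept lies in that closure (i.e. whether F accepts ε). A single-symbol fragment has closure size 1 and does not accept ε.
  cd — |ε-closure| equals the left operand's closure size = 1 (its accept is not ε-reachable, so the closure stops there)
  (cd)+ — new start ε-reaches only the body's start; the new accept needs a symbol first: |ε-closure| = 1 + 1 = 2
  a* — |ε-closure| = 1 (new start) + 1 (body) + 1 (new accept) = 3
  a*a — the left operand accepts ε, so the closure extends into the next operand (the shared merged state is already counted); |ε-closure| = 3 + (1−1) = 3
  (a*a)+ — |ε-closure| = 1 + 3 = 4 (the body doesn't accept ε, so the new accept is not reached)
  (a*a)+ ∪ b — |ε-closure| = 1 + 4 + 1 = 6 (the new accept is not ε-reachable since no branch accepts ε)
  ((a*a)+ ∪ b)* — new start has ε-edges to the inner start and to the new accept, so |ε-closure| = 2 + 6 = 8
  (cd)+bc((a*a)+ ∪ b)*c — same as the first factor's closure: |ε-closure| = 2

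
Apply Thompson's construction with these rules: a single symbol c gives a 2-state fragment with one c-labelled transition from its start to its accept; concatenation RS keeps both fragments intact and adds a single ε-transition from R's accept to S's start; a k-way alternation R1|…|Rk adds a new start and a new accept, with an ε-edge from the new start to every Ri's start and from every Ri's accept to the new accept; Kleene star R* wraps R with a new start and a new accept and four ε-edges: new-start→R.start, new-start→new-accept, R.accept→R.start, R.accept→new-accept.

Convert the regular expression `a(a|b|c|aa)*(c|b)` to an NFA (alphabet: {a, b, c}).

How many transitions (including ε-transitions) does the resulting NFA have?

Per subexpression:
Each of the 8 symbol leaves contributes 1 transition (1 symbol, 0 ε).
  aa — 3 transitions (2 symbol, 1 ε)
  a|b|c|aa — 14 transitions (5 symbol, 9 ε)
  (a|b|c|aa)* — 18 transitions (5 symbol, 13 ε)
  c|b — 6 transitions (2 symbol, 4 ε)
  a(a|b|c|aa)*(c|b) — 27 transitions (8 symbol, 19 ε)

27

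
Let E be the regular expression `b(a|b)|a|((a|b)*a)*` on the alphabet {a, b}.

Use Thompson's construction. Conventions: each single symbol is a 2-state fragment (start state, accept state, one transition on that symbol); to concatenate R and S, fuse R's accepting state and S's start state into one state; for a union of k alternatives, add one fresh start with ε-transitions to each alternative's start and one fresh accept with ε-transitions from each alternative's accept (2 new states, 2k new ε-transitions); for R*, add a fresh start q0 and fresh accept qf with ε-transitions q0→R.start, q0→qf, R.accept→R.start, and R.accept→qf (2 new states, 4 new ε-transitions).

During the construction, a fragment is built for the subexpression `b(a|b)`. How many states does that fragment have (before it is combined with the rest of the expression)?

Fragment for `b(a|b)`:
Each of the 3 symbol leaves contributes a 2-state fragment.
  a|b — 6 states
  b(a|b) — 7 states

7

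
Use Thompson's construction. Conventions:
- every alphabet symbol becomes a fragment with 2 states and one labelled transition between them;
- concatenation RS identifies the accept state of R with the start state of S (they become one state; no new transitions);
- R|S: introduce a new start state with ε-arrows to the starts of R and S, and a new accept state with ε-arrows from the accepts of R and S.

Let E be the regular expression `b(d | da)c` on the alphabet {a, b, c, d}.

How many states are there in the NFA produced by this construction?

9

Per subexpression:
Each of the 5 symbol leaves contributes a 2-state fragment.
  da — 3 states
  d | da — 7 states
  b(d | da)c — 9 states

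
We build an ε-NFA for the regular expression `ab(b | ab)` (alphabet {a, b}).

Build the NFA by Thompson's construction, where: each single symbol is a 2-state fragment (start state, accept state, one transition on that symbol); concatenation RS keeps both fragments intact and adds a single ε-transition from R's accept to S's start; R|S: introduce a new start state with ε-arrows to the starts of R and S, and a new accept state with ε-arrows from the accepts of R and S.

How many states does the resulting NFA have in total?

Per subexpression:
Each of the 5 symbol leaves contributes a 2-state fragment.
  ab → 4 states
  b | ab → 8 states
  ab(b | ab) → 12 states

12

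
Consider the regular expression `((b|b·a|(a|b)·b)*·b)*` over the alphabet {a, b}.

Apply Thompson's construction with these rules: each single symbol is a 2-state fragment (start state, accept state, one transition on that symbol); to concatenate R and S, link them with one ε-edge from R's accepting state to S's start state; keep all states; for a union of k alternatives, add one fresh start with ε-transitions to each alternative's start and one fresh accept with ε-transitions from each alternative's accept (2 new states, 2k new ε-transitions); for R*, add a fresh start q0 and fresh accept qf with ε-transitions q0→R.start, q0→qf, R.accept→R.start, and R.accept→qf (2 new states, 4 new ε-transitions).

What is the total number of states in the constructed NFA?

Building bottom-up:
Each of the 7 symbol leaves contributes a 2-state fragment.
  b·a : 4 states
  a|b : 6 states
  (a|b)·b : 8 states
  b|b·a|(a|b)·b : 16 states
  (b|b·a|(a|b)·b)* : 18 states
  (b|b·a|(a|b)·b)*·b : 20 states
  ((b|b·a|(a|b)·b)*·b)* : 22 states

22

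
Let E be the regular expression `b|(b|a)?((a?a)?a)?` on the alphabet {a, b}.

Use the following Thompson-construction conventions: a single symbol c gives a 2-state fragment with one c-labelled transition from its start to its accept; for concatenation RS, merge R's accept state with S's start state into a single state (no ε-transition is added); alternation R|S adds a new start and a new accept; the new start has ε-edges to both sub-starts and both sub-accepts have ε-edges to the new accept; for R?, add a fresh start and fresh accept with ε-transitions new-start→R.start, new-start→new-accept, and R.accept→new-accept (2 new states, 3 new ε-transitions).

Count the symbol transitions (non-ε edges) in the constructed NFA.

6

Recursing over subexpressions:
Each of the 6 symbol leaves contributes exactly 1 symbol transition.
  b|a — 2 symbol transitions
  (b|a)? — 2 symbol transitions
  a? — 1 symbol transition
  a?a — 2 symbol transitions
  (a?a)? — 2 symbol transitions
  (a?a)?a — 3 symbol transitions
  ((a?a)?a)? — 3 symbol transitions
  (b|a)?((a?a)?a)? — 5 symbol transitions
  b|(b|a)?((a?a)?a)? — 6 symbol transitions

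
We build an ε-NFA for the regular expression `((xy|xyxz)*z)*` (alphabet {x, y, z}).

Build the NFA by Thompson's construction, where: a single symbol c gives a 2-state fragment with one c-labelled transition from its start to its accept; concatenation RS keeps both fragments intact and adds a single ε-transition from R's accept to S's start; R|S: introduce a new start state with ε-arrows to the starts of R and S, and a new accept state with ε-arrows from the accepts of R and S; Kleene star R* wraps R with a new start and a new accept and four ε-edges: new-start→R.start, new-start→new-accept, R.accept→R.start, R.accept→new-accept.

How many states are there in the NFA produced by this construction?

Per subexpression:
Each of the 7 symbol leaves contributes a 2-state fragment.
  xy = 4 states
  xyxz = 8 states
  xy|xyxz = 14 states
  (xy|xyxz)* = 16 states
  (xy|xyxz)*z = 18 states
  ((xy|xyxz)*z)* = 20 states

20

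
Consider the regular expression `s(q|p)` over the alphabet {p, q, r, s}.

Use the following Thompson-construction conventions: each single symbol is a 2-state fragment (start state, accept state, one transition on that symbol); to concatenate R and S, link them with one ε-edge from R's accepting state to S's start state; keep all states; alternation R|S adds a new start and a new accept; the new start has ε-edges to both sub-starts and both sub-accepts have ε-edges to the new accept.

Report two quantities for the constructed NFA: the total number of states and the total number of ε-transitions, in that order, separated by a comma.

8, 5

Per subexpression:
Each of the 3 symbol leaves contributes 2 states and 0 ε-transitions.
  q|p = 6 states, 4 ε-transitions
  s(q|p) = 8 states, 5 ε-transitions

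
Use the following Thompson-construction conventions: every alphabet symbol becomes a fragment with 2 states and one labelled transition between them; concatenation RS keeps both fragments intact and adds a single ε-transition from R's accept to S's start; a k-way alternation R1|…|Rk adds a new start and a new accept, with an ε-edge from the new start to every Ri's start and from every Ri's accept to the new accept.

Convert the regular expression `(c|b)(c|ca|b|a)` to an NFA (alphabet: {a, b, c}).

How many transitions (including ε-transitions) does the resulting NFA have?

21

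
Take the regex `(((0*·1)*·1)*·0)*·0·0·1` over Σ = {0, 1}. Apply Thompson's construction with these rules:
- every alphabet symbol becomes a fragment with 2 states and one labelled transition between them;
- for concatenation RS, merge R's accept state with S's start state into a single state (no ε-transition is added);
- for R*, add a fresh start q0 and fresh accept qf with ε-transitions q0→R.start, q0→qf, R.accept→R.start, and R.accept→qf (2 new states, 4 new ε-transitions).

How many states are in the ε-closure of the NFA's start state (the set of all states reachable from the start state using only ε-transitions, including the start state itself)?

Let C(F) = |ε-closure(F.start)| within fragment F, and note whether F accepts ε. Symbol fragments have C = 1 and do not accept ε. Then:
  0* : C = 1 (new start) + 1 (body) + 1 (new accept) = 3
  0*·1 : C = 3 + (1−1) = 3 (closure spills across the concat boundary because the left factor accepts ε)
  (0*·1)* : new start has ε-edges to the inner start and to the new accept, so C = 2 + 3 = 5
  (0*·1)*·1 : C = 5 + (1−1) = 5 (closure spills across the concat boundary because the left factor accepts ε)
  ((0*·1)*·1)* : C = 1 (new start) + 5 (body) + 1 (new accept) = 7
  ((0*·1)*·1)*·0 : the left operand accepts ε, so the closure extends into the next operand (the shared merged state is already counted); C = 7 + (1−1) = 7
  (((0*·1)*·1)*·0)* : the star's fresh start ε-reaches both the body's start and the fresh accept: C = 2 + 7 = 9
  (((0*·1)*·1)*·0)*·0·0·1 : the left operand accepts ε, so the closure extends into the next operand (the shared merged state is already counted); C = 9 + (1−1) = 9

9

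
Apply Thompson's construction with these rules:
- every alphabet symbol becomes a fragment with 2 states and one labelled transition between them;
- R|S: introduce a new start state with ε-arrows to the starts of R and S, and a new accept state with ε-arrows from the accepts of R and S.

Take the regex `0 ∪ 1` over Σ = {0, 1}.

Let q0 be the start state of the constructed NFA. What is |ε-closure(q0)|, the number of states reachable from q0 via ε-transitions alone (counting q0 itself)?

Let C(F) = |ε-closure(F.start)| within fragment F, and note whether F accepts ε. Symbol fragments have C = 1 and do not accept ε. Then:
  0 ∪ 1 : C = 1 + 1 + 1 = 3 (the new accept is not ε-reachable since no branch accepts ε)

3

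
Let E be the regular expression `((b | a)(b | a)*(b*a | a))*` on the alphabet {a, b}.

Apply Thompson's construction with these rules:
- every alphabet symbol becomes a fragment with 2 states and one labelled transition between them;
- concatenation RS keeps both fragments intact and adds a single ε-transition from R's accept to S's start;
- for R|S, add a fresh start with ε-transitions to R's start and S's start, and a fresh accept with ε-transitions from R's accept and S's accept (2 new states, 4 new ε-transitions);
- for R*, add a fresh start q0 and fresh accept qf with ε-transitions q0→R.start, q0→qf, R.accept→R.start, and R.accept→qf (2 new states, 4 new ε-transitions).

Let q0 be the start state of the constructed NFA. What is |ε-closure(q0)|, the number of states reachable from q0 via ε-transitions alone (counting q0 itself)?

Compute the ε-closure size of each fragment's start state recursively; a symbol fragment's start has no outgoing ε-edge, so its closure is just itself (size 1).
  b | a → |closure| = 1 + 1 + 1 = 3 (the new accept is not ε-reachable since no branch accepts ε)
  b | a → |closure| = 1 + 1 + 1 = 3 (the new accept is not ε-reachable since no branch accepts ε)
  (b | a)* → the star's fresh start ε-reaches both the body's start and the fresh accept: |closure| = 2 + 3 = 5
  b* → new start has ε-edges to the inner start and to the new accept, so |closure| = 2 + 1 = 3
  b*a → the left operand accepts ε, so the closure extends into the next operand (via the concat ε-link); |closure| = 3 + 1 = 4
  b*a | a → new start ε-reaches every alternative's start; none of them accept ε, so the new accept is not reached: |closure| = 1 + 4 + 1 = 6
  (b | a)(b | a)*(b*a | a) → same as the first factor's closure: |closure| = 3
  ((b | a)(b | a)*(b*a | a))* → new start has ε-edges to the inner start and to the new accept, so |closure| = 2 + 3 = 5

5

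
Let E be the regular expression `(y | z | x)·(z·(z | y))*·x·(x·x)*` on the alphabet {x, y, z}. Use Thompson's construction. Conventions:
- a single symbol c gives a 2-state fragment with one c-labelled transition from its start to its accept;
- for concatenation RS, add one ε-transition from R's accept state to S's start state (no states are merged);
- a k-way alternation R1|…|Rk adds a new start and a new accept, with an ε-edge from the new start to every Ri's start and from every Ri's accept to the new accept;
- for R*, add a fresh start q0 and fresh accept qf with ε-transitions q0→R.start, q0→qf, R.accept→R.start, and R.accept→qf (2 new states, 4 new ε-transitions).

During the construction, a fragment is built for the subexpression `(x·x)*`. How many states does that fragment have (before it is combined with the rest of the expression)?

6

Fragment for `(x·x)*`:
Each of the 2 symbol leaves contributes a 2-state fragment.
  x·x = 4 states
  (x·x)* = 6 states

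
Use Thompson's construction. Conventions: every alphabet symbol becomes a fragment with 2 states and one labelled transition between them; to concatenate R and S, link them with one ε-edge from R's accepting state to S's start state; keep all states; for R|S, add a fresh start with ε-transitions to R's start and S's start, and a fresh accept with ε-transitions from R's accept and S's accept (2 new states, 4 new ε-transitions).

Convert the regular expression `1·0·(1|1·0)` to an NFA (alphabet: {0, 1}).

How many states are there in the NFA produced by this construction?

Per subexpression:
Each of the 5 symbol leaves contributes a 2-state fragment.
  1·0 — 4 states
  1|1·0 — 8 states
  1·0·(1|1·0) — 12 states

12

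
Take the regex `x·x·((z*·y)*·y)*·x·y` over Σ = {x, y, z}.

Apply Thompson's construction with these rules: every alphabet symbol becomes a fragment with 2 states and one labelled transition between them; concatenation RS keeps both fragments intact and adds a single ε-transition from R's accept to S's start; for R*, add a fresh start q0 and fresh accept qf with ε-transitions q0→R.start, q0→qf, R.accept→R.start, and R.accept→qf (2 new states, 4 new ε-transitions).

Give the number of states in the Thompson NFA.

By structural recursion:
Each of the 7 symbol leaves contributes a 2-state fragment.
  z* = 4 states
  z*·y = 6 states
  (z*·y)* = 8 states
  (z*·y)*·y = 10 states
  ((z*·y)*·y)* = 12 states
  x·x·((z*·y)*·y)*·x·y = 20 states

20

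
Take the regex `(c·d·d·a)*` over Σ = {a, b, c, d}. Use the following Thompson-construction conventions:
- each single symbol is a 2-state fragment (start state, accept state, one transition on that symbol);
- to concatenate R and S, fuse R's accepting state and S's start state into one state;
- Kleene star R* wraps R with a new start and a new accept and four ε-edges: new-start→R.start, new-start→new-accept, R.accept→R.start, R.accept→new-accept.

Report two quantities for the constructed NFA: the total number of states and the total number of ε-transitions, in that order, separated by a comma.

By structural recursion:
Each of the 4 symbol leaves contributes 2 states and 0 ε-transitions.
  c·d·d·a → 5 states, 0 ε-transitions
  (c·d·d·a)* → 7 states, 4 ε-transitions

7, 4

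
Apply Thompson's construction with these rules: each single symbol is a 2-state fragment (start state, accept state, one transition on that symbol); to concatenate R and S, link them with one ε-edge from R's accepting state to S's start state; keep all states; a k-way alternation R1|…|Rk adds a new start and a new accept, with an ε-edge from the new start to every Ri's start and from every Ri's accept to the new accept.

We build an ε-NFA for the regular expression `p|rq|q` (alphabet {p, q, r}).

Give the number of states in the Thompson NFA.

10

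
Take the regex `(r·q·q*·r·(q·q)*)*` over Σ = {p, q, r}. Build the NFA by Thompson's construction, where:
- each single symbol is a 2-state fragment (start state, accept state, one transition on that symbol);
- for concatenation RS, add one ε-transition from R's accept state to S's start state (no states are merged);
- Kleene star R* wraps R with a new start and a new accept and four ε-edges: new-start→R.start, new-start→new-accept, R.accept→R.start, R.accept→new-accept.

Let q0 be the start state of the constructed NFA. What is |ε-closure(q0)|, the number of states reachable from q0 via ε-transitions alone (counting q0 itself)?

3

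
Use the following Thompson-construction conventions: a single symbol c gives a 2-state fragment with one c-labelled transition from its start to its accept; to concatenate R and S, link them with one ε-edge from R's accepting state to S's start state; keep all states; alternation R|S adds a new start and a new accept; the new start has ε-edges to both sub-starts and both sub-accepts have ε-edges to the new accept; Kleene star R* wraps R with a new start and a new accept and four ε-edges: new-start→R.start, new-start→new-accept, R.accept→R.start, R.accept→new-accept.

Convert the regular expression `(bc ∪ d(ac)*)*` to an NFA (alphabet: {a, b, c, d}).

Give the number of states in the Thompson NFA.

16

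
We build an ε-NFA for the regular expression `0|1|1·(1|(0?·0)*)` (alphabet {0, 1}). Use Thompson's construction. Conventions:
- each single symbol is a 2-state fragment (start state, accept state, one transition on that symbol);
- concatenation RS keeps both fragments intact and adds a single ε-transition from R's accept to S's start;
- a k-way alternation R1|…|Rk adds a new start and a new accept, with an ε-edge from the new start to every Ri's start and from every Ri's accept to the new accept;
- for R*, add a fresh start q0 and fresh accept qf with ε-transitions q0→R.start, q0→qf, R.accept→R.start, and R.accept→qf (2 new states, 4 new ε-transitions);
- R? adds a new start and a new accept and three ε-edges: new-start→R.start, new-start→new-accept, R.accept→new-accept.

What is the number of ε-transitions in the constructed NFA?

19

Per subexpression:
Each of the 6 symbol leaves contributes 0 ε-transitions.
  0? — 3 ε-transitions
  0?·0 — 4 ε-transitions
  (0?·0)* — 8 ε-transitions
  1|(0?·0)* — 12 ε-transitions
  1·(1|(0?·0)*) — 13 ε-transitions
  0|1|1·(1|(0?·0)*) — 19 ε-transitions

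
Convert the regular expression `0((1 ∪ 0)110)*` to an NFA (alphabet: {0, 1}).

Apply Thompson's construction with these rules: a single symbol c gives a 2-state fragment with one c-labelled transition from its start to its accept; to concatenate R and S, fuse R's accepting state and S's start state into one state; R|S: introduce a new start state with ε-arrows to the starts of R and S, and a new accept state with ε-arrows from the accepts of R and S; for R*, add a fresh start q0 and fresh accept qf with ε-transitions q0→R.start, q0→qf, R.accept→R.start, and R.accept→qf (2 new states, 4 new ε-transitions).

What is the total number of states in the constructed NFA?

12

Recursing over subexpressions:
Each of the 6 symbol leaves contributes a 2-state fragment.
  1 ∪ 0 → 6 states
  (1 ∪ 0)110 → 9 states
  ((1 ∪ 0)110)* → 11 states
  0((1 ∪ 0)110)* → 12 states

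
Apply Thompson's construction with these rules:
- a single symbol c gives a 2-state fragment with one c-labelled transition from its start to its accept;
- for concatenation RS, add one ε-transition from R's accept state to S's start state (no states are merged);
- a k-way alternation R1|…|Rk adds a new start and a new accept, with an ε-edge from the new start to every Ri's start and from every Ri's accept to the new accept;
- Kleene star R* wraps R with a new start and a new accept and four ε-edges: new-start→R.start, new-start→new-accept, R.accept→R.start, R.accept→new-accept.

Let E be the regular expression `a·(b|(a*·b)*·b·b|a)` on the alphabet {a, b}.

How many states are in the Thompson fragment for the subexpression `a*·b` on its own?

Fragment for `a*·b`:
Each of the 2 symbol leaves contributes a 2-state fragment.
  a* = 4 states
  a*·b = 6 states

6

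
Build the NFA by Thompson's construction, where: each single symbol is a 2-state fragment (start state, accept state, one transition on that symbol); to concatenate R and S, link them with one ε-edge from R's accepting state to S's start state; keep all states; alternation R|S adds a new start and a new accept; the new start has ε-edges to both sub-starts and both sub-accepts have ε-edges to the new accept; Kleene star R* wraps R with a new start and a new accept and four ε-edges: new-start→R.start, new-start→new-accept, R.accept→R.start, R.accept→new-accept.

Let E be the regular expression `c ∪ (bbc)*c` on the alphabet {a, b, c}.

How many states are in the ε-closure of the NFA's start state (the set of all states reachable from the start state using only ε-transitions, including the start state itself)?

6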